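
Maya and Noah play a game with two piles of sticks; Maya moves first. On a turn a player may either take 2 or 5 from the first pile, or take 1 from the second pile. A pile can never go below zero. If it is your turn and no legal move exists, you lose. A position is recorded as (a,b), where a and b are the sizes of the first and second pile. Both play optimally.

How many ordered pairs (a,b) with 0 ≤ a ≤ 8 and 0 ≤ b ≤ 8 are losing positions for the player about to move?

Positions with no move are L. A position that does have a move is losing for the player to move precisely when every available move leads to a winning position for the opponent. Fill in the labels:
Every move lowers a or b (never raises either), so fill the grid row by row in increasing a, and left to right within a row: each cell's successors are then already labelled.
      b=0  b=1  b=2  b=3  b=4  b=5  b=6  b=7  b=8
a=0:    L    W    L    W    L    W    L    W    L
a=1:    L    W    L    W    L    W    L    W    L
a=2:    W    L    W    L    W    L    W    L    W
a=3:    W    L    W    L    W    L    W    L    W
a=4:    L    W    L    W    L    W    L    W    L
a=5:    W    W    W    W    W    W    W    W    W
a=6:    W    L    W    L    W    L    W    L    W
a=7:    L    W    L    W    L    W    L    W    L
a=8:    L    W    L    W    L    W    L    W    L
Cells with no legal move (terminal, hence L): (0,0), (1,0).
The remaining L cells, each justified by listing all of its moves:
(0,2): only reaches (0,1)(W), which is W → L
(0,4): only reaches (0,3)(W), which is W → L
(0,6): only reaches (0,5)(W), which is W → L
(0,8): only reaches (0,7)(W), which is W → L
(1,2): only reaches (1,1)(W), which is W → L
(1,4): only reaches (1,3)(W), which is W → L
(1,6): only reaches (1,5)(W), which is W → L
(1,8): only reaches (1,7)(W), which is W → L
(2,1): only reaches (0,1)(W), (2,0)(W), all W → L
(2,3): only reaches (0,3)(W), (2,2)(W), all W → L
(2,5): only reaches (0,5)(W), (2,4)(W), all W → L
(2,7): only reaches (0,7)(W), (2,6)(W), all W → L
(3,1): only reaches (1,1)(W), (3,0)(W), all W → L
(3,3): only reaches (1,3)(W), (3,2)(W), all W → L
(3,5): only reaches (1,5)(W), (3,4)(W), all W → L
(3,7): only reaches (1,7)(W), (3,6)(W), all W → L
(4,0): only reaches (2,0)(W), which is W → L
(4,2): only reaches (2,2)(W), (4,1)(W), all W → L
(4,4): only reaches (2,4)(W), (4,3)(W), all W → L
(4,6): only reaches (2,6)(W), (4,5)(W), all W → L
(4,8): only reaches (2,8)(W), (4,7)(W), all W → L
(6,1): only reaches (4,1)(W), (1,1)(W), (6,0)(W), all W → L
(6,3): only reaches (4,3)(W), (1,3)(W), (6,2)(W), all W → L
(6,5): only reaches (4,5)(W), (1,5)(W), (6,4)(W), all W → L
(6,7): only reaches (4,7)(W), (1,7)(W), (6,6)(W), all W → L
(7,0): only reaches (5,0)(W), (2,0)(W), all W → L
(7,2): only reaches (5,2)(W), (2,2)(W), (7,1)(W), all W → L
(7,4): only reaches (5,4)(W), (2,4)(W), (7,3)(W), all W → L
(7,6): only reaches (5,6)(W), (2,6)(W), (7,5)(W), all W → L
(7,8): only reaches (5,8)(W), (2,8)(W), (7,7)(W), all W → L
(8,0): only reaches (6,0)(W), (3,0)(W), all W → L
(8,2): only reaches (6,2)(W), (3,2)(W), (8,1)(W), all W → L
(8,4): only reaches (6,4)(W), (3,4)(W), (8,3)(W), all W → L
(8,6): only reaches (6,6)(W), (3,6)(W), (8,5)(W), all W → L
(8,8): only reaches (6,8)(W), (3,8)(W), (8,7)(W), all W → L
Every other cell has at least one move into one of the L cells above, so it is W.
L cells per row: a=0: 5, a=1: 5, a=2: 4, a=3: 4, a=4: 5, a=5: 0, a=6: 4, a=7: 5, a=8: 5; total 37.

37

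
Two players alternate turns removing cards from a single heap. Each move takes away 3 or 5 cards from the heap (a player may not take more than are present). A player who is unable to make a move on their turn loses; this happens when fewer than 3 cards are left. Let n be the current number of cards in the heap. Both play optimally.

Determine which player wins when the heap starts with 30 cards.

The first player wins.

Compute win/loss labels from the base case upward. A position with no move is L. Any other position is W if it can reach an L in one move, else L.
n=0: no move → L
n=1: no move → L
n=2: no move → L
n=3: W (go to 0, an L position)
n=4: W (go to 1, an L position)
n=5: W (go to 2, an L position)
n=6: W (go to 1, an L position)
n=7: W (go to 2, an L position)
n=8: L (options 5(W), 3(W) are all W)
n=9: L (options 6(W), 4(W) are all W)
n=10: L (options 7(W), 5(W) are all W)
n=11: W (go to 8, an L position)
n=12: W (go to 9, an L position)
n=13: W (go to 10, an L position)
n=14: W (go to 9, an L position)
n=15: W (go to 10, an L position)
n=16: L (options 13(W), 11(W) are all W)
n=17: L (options 14(W), 12(W) are all W)
n=18: L (options 15(W), 13(W) are all W)
n=19: W (go to 16, an L position)
n=20: W (go to 17, an L position)
n=21: W (go to 18, an L position)
n=22: W (go to 17, an L position)
n=23: W (go to 18, an L position)
n=24: L (options 21(W), 19(W) are all W)
n=25: L (options 22(W), 20(W) are all W)
n=26: L (options 23(W), 21(W) are all W)
n=27: W (go to 24, an L position)
n=28: W (go to 25, an L position)
n=29: W (go to 26, an L position)
n=30: W (go to 25, an L position)
From 30 the player to move can remove 5, leaving 25, reaching an L position.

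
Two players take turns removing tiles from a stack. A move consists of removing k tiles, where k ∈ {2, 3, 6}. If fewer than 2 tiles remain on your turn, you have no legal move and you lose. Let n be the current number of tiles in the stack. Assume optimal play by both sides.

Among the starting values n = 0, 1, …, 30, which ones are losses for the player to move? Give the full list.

0, 1, 5, 9, 10, 14, 18, 19, 23, 27, 28

Compute win/loss labels from the base case upward. A position with no move is L. Any other position is W if it can reach an L in one move, else L.
n=0: no move → L
n=1: no move → L
n=2: can move to 0, which is L ⇒ W
n=3: can move to 1, which is L ⇒ W
n=4: can move to 1, which is L ⇒ W
n=5: moves to 3(W), 2(W); every one is W ⇒ L
n=6: can move to 0, which is L ⇒ W
n=7: can move to 5, which is L ⇒ W
n=8: can move to 5, which is L ⇒ W
n=9: moves to 7(W), 6(W), 3(W); every one is W ⇒ L
n=10: moves to 8(W), 7(W), 4(W); every one is W ⇒ L
n=11: can move to 9, which is L ⇒ W
n=12: can move to 10, which is L ⇒ W
n=13: can move to 10, which is L ⇒ W
n=14: moves to 12(W), 11(W), 8(W); every one is W ⇒ L
n=15: can move to 9, which is L ⇒ W
n=16: can move to 14, which is L ⇒ W
n=17: can move to 14, which is L ⇒ W
n=18: moves to 16(W), 15(W), 12(W); every one is W ⇒ L
n=19: moves to 17(W), 16(W), 13(W); every one is W ⇒ L
n=20: can move to 18, which is L ⇒ W
n=21: can move to 19, which is L ⇒ W
n=22: can move to 19, which is L ⇒ W
n=23: moves to 21(W), 20(W), 17(W); every one is W ⇒ L
n=24: can move to 18, which is L ⇒ W
n=25: can move to 23, which is L ⇒ W
n=26: can move to 23, which is L ⇒ W
n=27: moves to 25(W), 24(W), 21(W); every one is W ⇒ L
n=28: moves to 26(W), 25(W), 22(W); every one is W ⇒ L
n=29: can move to 27, which is L ⇒ W
n=30: can move to 28, which is L ⇒ W
The losing starting values of n are exactly the entries labelled L in this table (11 of them).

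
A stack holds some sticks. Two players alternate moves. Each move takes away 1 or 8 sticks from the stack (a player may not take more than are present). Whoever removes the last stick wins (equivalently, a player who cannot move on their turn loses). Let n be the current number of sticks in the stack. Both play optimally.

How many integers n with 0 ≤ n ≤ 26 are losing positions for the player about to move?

Classify positions by backward induction: terminal positions (no move available) are L. From any other position, the mover wins iff some move reaches an L.
n=0: no move → L
n=1: can move to 0, which is L ⇒ W
n=2: the only move is to 1(W), a W ⇒ L
n=3: can move to 2, which is L ⇒ W
n=4: the only move is to 3(W), a W ⇒ L
n=5: can move to 4, which is L ⇒ W
n=6: the only move is to 5(W), a W ⇒ L
n=7: can move to 6, which is L ⇒ W
n=8: can move to 0, which is L ⇒ W
n=9: moves to 8(W), 1(W); every one is W ⇒ L
n=10: can move to 9, which is L ⇒ W
n=11: moves to 10(W), 3(W); every one is W ⇒ L
n=12: can move to 11, which is L ⇒ W
n=13: moves to 12(W), 5(W); every one is W ⇒ L
n=14: can move to 13, which is L ⇒ W
n=15: moves to 14(W), 7(W); every one is W ⇒ L
n=16: can move to 15, which is L ⇒ W
n=17: can move to 9, which is L ⇒ W
n=18: moves to 17(W), 10(W); every one is W ⇒ L
n=19: can move to 18, which is L ⇒ W
n=20: moves to 19(W), 12(W); every one is W ⇒ L
n=21: can move to 20, which is L ⇒ W
n=22: moves to 21(W), 14(W); every one is W ⇒ L
n=23: can move to 22, which is L ⇒ W
n=24: moves to 23(W), 16(W); every one is W ⇒ L
n=25: can move to 24, which is L ⇒ W
n=26: can move to 18, which is L ⇒ W
L entries with 0 ≤ n ≤ 26: n = 0, 2, 4, 6, 9, 11, 13, 15, 18, 20, 22, 24; that makes 12.

12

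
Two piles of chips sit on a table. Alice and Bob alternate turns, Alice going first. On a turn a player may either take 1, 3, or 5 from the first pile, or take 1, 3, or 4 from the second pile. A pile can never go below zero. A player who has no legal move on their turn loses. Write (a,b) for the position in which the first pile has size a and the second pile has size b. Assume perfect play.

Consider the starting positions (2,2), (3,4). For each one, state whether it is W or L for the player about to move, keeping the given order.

(2,2): L, (3,4): W

Compute win/loss labels from the base case upward. A position with no move is L. Any other position is W if it can reach an L in one move, else L.
No move ever increases a pile, so every position that can arise here has a ≤ 3 and b ≤ 4; it is enough to label the cells with 0 ≤ a ≤ 3 and 0 ≤ b ≤ 4.
Every move lowers a or b (never raises either), so fill the grid row by row in increasing a, and left to right within a row: each cell's successors are then already labelled.
      b=0  b=1  b=2  b=3  b=4
a=0:    L    W    L    W    W
a=1:    W    L    W    L    W
a=2:    L    W    L    W    W
a=3:    W    L    W    L    W
Cells with no legal move (terminal, hence L): (0,0).
The remaining L cells, each justified by listing all of its moves:
(0,2): the only move is to (0,1)(W), a W ⇒ L
(1,1): moves to (0,1)(W), (1,0)(W); every one is W ⇒ L
(1,3): moves to (0,3)(W), (1,2)(W), (1,0)(W); every one is W ⇒ L
(2,0): the only move is to (1,0)(W), a W ⇒ L
(2,2): moves to (1,2)(W), (2,1)(W); every one is W ⇒ L
(3,1): moves to (2,1)(W), (0,1)(W), (3,0)(W); every one is W ⇒ L
(3,3): moves to (2,3)(W), (0,3)(W), (3,2)(W), (3,0)(W); every one is W ⇒ L
Every other cell has at least one move into one of the L cells above, so it is W.
(2,2): one of the L cells justified above, so L
(3,4): the move to (3,3) reaches an L cell, so W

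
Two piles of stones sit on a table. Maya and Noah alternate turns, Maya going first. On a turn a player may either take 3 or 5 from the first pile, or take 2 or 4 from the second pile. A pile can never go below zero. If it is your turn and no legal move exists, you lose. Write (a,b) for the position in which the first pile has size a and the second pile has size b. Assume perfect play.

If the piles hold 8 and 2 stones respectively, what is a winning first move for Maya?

Build the W/L table. Terminal = L. A non-terminal position is W if it has a move to some L; otherwise it is L.
No move ever increases a pile, so every position that can arise here has a ≤ 8 and b ≤ 2; it is enough to label the cells with 0 ≤ a ≤ 8 and 0 ≤ b ≤ 2.
Every move lowers a or b (never raises either), so fill the grid row by row in increasing a, and left to right within a row: each cell's successors are then already labelled.
      b=0  b=1  b=2
a=0:    L    L    W
a=1:    L    L    W
a=2:    L    L    W
a=3:    W    W    L
a=4:    W    W    L
a=5:    W    W    L
a=6:    W    W    W
a=7:    W    W    W
a=8:    L    L    W
Cells with no legal move (terminal, hence L): (0,0), (0,1), (1,0), (1,1), (2,0), (2,1).
The remaining L cells, each justified by listing all of its moves:
(3,2): moves to (0,2)(W), (3,0)(W); every one is W ⇒ L
(4,2): moves to (1,2)(W), (4,0)(W); every one is W ⇒ L
(5,2): moves to (2,2)(W), (0,2)(W), (5,0)(W); every one is W ⇒ L
(8,0): moves to (5,0)(W), (3,0)(W); every one is W ⇒ L
(8,1): moves to (5,1)(W), (3,1)(W); every one is W ⇒ L
Every other cell has at least one move into one of the L cells above, so it is W.
From (8,2), the L positions reachable in one move are: (5,2), (3,2), (8,0). Any move reaching one of these is winning.

Move to (5,2).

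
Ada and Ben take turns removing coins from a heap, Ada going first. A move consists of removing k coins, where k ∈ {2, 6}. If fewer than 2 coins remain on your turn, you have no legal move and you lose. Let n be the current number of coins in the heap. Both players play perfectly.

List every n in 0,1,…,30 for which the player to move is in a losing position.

Use the standard recursion: the mover loses at a terminal position; elsewhere, the mover wins exactly when some move hands the opponent an L position.
n=0: no move → L
n=1: no move → L
n=2: reaches L-position 0 → W
n=3: reaches L-position 1 → W
n=4: only reaches 2(W), which is W → L
n=5: only reaches 3(W), which is W → L
n=6: reaches L-position 4 → W
n=7: reaches L-position 5 → W
n=8: only reaches 6(W), 2(W), all W → L
n=9: only reaches 7(W), 3(W), all W → L
n=10: reaches L-position 8 → W
n=11: reaches L-position 9 → W
n=12: only reaches 10(W), 6(W), all W → L
n=13: only reaches 11(W), 7(W), all W → L
n=14: reaches L-position 12 → W
n=15: reaches L-position 13 → W
n=16: only reaches 14(W), 10(W), all W → L
n=17: only reaches 15(W), 11(W), all W → L
n=18: reaches L-position 16 → W
n=19: reaches L-position 17 → W
n=20: only reaches 18(W), 14(W), all W → L
n=21: only reaches 19(W), 15(W), all W → L
n=22: reaches L-position 20 → W
n=23: reaches L-position 21 → W
n=24: only reaches 22(W), 18(W), all W → L
n=25: only reaches 23(W), 19(W), all W → L
n=26: reaches L-position 24 → W
n=27: reaches L-position 25 → W
n=28: only reaches 26(W), 22(W), all W → L
n=29: only reaches 27(W), 23(W), all W → L
n=30: reaches L-position 28 → W
Reading off the rows marked L gives the requested list; there are 16 such values of n.

0, 1, 4, 5, 8, 9, 12, 13, 16, 17, 20, 21, 24, 25, 28, 29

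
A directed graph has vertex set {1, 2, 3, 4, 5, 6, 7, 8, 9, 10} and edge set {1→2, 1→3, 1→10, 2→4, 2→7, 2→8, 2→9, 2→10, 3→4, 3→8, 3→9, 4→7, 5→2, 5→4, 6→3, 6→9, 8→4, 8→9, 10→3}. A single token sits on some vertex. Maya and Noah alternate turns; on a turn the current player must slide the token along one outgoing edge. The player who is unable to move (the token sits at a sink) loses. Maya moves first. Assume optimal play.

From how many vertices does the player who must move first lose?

Compute win/loss labels from the base case upward. A position with no move is L. Any other position is W if it can reach an L in one move, else L.
Every edge goes from a vertex to one that appears earlier in the order 7, 9, 4, 8, 3, 10, 2, 1, 5, 6, so processing vertices in that order labels each vertex after all of its successors.
7: no outgoing edge → L
9: no outgoing edge → L
4: →7(L), so W
8: →9(L), so W
3: →9(L), so W
10: →3(W) only, which is W, so L
2: →10(L), so W
1: →10(L), so W
5: →2(W), 4(W) — all W, so L
6: →9(L), so W
The L vertices are 5, 7, 9, 10; that is 4 in all.

4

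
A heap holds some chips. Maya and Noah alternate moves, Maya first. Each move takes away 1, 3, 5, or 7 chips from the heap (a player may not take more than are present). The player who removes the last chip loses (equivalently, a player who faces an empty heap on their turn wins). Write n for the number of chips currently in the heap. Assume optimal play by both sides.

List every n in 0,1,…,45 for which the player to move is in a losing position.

1, 3, 5, 7, 9, 11, 13, 15, 17, 19, 21, 23, 25, 27, 29, 31, 33, 35, 37, 39, 41, 43, 45

Classify positions by backward induction: terminal positions (no move available) are W. From any other position, the mover wins iff some move reaches an L.
n=0: no move; the opponent has just taken the last chip and therefore loses → W
n=1: only reaches 0(W), which is W → L
n=2: reaches L-position 1 → W
n=3: only reaches 2(W), 0(W), all W → L
n=4: reaches L-position 3 → W
n=5: only reaches 4(W), 2(W), 0(W), all W → L
n=6: reaches L-position 5 → W
n=7: only reaches 6(W), 4(W), 2(W), 0(W), all W → L
n=8: reaches L-position 7 → W
n=9: only reaches 8(W), 6(W), 4(W), 2(W), all W → L
n=10: reaches L-position 9 → W
n=11: only reaches 10(W), 8(W), 6(W), 4(W), all W → L
n=12: reaches L-position 11 → W
n=13: only reaches 12(W), 10(W), 8(W), 6(W), all W → L
n=14: reaches L-position 13 → W
n=15: only reaches 14(W), 12(W), 10(W), 8(W), all W → L
n=16: reaches L-position 15 → W
n=17: only reaches 16(W), 14(W), 12(W), 10(W), all W → L
n=18: reaches L-position 17 → W
n=19: only reaches 18(W), 16(W), 14(W), 12(W), all W → L
n=20: reaches L-position 19 → W
n=21: only reaches 20(W), 18(W), 16(W), 14(W), all W → L
n=22: reaches L-position 21 → W
n=23: only reaches 22(W), 20(W), 18(W), 16(W), all W → L
n=24: reaches L-position 23 → W
n=25: only reaches 24(W), 22(W), 20(W), 18(W), all W → L
n=26: reaches L-position 25 → W
n=27: only reaches 26(W), 24(W), 22(W), 20(W), all W → L
n=28: reaches L-position 27 → W
n=29: only reaches 28(W), 26(W), 24(W), 22(W), all W → L
n=30: reaches L-position 29 → W
n=31: only reaches 30(W), 28(W), 26(W), 24(W), all W → L
n=32: reaches L-position 31 → W
n=33: only reaches 32(W), 30(W), 28(W), 26(W), all W → L
n=34: reaches L-position 33 → W
n=35: only reaches 34(W), 32(W), 30(W), 28(W), all W → L
n=36: reaches L-position 35 → W
n=37: only reaches 36(W), 34(W), 32(W), 30(W), all W → L
n=38: reaches L-position 37 → W
n=39: only reaches 38(W), 36(W), 34(W), 32(W), all W → L
n=40: reaches L-position 39 → W
n=41: only reaches 40(W), 38(W), 36(W), 34(W), all W → L
n=42: reaches L-position 41 → W
n=43: only reaches 42(W), 40(W), 38(W), 36(W), all W → L
n=44: reaches L-position 43 → W
n=45: only reaches 44(W), 42(W), 40(W), 38(W), all W → L
The losing starting values of n are exactly the entries labelled L in this table (23 of them).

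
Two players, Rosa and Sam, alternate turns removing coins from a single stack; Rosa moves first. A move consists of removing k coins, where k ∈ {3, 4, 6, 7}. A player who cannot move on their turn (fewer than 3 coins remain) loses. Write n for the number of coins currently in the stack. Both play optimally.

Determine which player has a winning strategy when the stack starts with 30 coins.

Work bottom-up. With no move the player to move loses. Otherwise the position is W if at least one move leads to an L position for the opponent, and L if every move leads to a W.
n=0: no move → L
n=1: no move → L
n=2: no move → L
n=3: can move to 0, which is L ⇒ W
n=4: can move to 1, which is L ⇒ W
n=5: can move to 2, which is L ⇒ W
n=6: can move to 2, which is L ⇒ W
n=7: can move to 1, which is L ⇒ W
n=8: can move to 2, which is L ⇒ W
n=9: can move to 2, which is L ⇒ W
n=10: moves to 7(W), 6(W), 4(W), 3(W); every one is W ⇒ L
n=11: moves to 8(W), 7(W), 5(W), 4(W); every one is W ⇒ L
n=12: moves to 9(W), 8(W), 6(W), 5(W); every one is W ⇒ L
n=13: can move to 10, which is L ⇒ W
n=14: can move to 11, which is L ⇒ W
n=15: can move to 12, which is L ⇒ W
n=16: can move to 12, which is L ⇒ W
n=17: can move to 11, which is L ⇒ W
n=18: can move to 12, which is L ⇒ W
n=19: can move to 12, which is L ⇒ W
n=20: moves to 17(W), 16(W), 14(W), 13(W); every one is W ⇒ L
n=21: moves to 18(W), 17(W), 15(W), 14(W); every one is W ⇒ L
n=22: moves to 19(W), 18(W), 16(W), 15(W); every one is W ⇒ L
n=23: can move to 20, which is L ⇒ W
n=24: can move to 21, which is L ⇒ W
n=25: can move to 22, which is L ⇒ W
n=26: can move to 22, which is L ⇒ W
n=27: can move to 21, which is L ⇒ W
n=28: can move to 22, which is L ⇒ W
n=29: can move to 22, which is L ⇒ W
n=30: moves to 27(W), 26(W), 24(W), 23(W); every one is W ⇒ L
Every move from 30 reaches a W position, so the mover loses.

Sam wins.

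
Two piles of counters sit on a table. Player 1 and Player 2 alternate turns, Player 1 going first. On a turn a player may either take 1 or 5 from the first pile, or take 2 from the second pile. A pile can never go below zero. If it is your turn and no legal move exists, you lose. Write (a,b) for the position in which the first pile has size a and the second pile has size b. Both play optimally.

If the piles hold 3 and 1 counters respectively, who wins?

Label each position W (a win for the player to move) or L (a loss). A position with no legal move is L; any other position is W exactly when some move reaches an L, and L when every move reaches a W.
No move ever increases a pile, so every position that can arise here has a ≤ 3 and b ≤ 1; it is enough to label the cells with 0 ≤ a ≤ 3 and 0 ≤ b ≤ 1.
Every move lowers a or b (never raises either), so fill the grid row by row in increasing a, and left to right within a row: each cell's successors are then already labelled.
      b=0  b=1
a=0:    L    L
a=1:    W    W
a=2:    L    L
a=3:    W    W
Cells with no legal move (terminal, hence L): (0,0), (0,1).
The remaining L cells, each justified by listing all of its moves:
(2,0): the only move is to (1,0)(W), a W ⇒ L
(2,1): the only move is to (1,1)(W), a W ⇒ L
Every other cell has at least one move into one of the L cells above, so it is W.
From (3,1) Player 1 can move to (2,1), reaching an L position.

Player 1 wins.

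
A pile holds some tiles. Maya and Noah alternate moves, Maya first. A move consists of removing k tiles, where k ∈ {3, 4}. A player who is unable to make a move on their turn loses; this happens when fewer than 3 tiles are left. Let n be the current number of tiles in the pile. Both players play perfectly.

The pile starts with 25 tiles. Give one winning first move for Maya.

Remove 3, leaving 22.

Classify positions by backward induction: terminal positions (no move available) are L. From any other position, the mover wins iff some move reaches an L.
n=0: no move → L
n=1: no move → L
n=2: no move → L
n=3: →0(L), so W
n=4: →1(L), so W
n=5: →2(L), so W
n=6: →2(L), so W
n=7: →4(W), 3(W) — all W, so L
n=8: →5(W), 4(W) — all W, so L
n=9: →6(W), 5(W) — all W, so L
n=10: →7(L), so W
n=11: →8(L), so W
n=12: →9(L), so W
n=13: →9(L), so W
n=14: →11(W), 10(W) — all W, so L
n=15: →12(W), 11(W) — all W, so L
n=16: →13(W), 12(W) — all W, so L
n=17: →14(L), so W
n=18: →15(L), so W
n=19: →16(L), so W
n=20: →16(L), so W
n=21: →18(W), 17(W) — all W, so L
n=22: →19(W), 18(W) — all W, so L
n=23: →20(W), 19(W) — all W, so L
n=24: →21(L), so W
n=25: →22(L), so W
From 25, the L positions reachable in one move are: 22, 21. Any move reaching one of these is winning.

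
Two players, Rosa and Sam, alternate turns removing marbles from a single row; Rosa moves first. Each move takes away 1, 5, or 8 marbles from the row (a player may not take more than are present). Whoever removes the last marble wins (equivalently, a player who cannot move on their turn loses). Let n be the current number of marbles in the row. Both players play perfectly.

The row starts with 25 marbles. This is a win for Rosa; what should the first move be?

Remove 8, leaving 17.

Classify positions by backward induction: terminal positions (no move available) are L. From any other position, the mover wins iff some move reaches an L.
n=0: no move → L
n=1: W (go to 0, an L position)
n=2: L (sole option 1(W) is W)
n=3: W (go to 2, an L position)
n=4: L (sole option 3(W) is W)
n=5: W (go to 4, an L position)
n=6: L (options 5(W), 1(W) are all W)
n=7: W (go to 6, an L position)
n=8: W (go to 0, an L position)
n=9: W (go to 4, an L position)
n=10: W (go to 2, an L position)
n=11: W (go to 6, an L position)
n=12: W (go to 4, an L position)
n=13: L (options 12(W), 8(W), 5(W) are all W)
n=14: W (go to 13, an L position)
n=15: L (options 14(W), 10(W), 7(W) are all W)
n=16: W (go to 15, an L position)
n=17: L (options 16(W), 12(W), 9(W) are all W)
n=18: W (go to 17, an L position)
n=19: L (options 18(W), 14(W), 11(W) are all W)
n=20: W (go to 19, an L position)
n=21: W (go to 13, an L position)
n=22: W (go to 17, an L position)
n=23: W (go to 15, an L position)
n=24: W (go to 19, an L position)
n=25: W (go to 17, an L position)
From 25, the L positions reachable in one move are: 17.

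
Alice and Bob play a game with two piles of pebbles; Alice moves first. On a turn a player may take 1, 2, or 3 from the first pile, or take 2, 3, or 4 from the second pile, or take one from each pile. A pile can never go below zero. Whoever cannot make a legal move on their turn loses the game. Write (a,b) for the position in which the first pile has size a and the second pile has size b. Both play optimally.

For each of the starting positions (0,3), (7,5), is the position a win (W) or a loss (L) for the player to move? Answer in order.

(0,3): W, (7,5): L

Label each position W (a win for the player to move) or L (a loss). A position with no legal move is L; any other position is W exactly when some move reaches an L, and L when every move reaches a W.
No move ever increases a pile, so every position that can arise here has a ≤ 7 and b ≤ 5; it is enough to label the cells with 0 ≤ a ≤ 7 and 0 ≤ b ≤ 5.
Every move lowers a or b (never raises either), so fill the grid row by row in increasing a, and left to right within a row: each cell's successors are then already labelled.
      b=0  b=1  b=2  b=3  b=4  b=5
a=0:    L    L    W    W    W    W
a=1:    W    W    W    L    L    W
a=2:    W    W    L    W    W    W
a=3:    W    W    W    W    W    L
a=4:    L    L    W    W    W    W
a=5:    W    W    W    L    L    W
a=6:    W    W    L    W    W    W
a=7:    W    W    W    W    W    L
Cells with no legal move (terminal, hence L): (0,0), (0,1).
The remaining L cells, each justified by listing all of its moves:
(1,3): →(0,3)(W), (1,1)(W), (1,0)(W), (0,2)(W) — all W, so L
(1,4): →(0,4)(W), (1,2)(W), (1,1)(W), (1,0)(W), (0,3)(W) — all W, so L
(2,2): →(1,2)(W), (0,2)(W), (2,0)(W), (1,1)(W) — all W, so L
(3,5): →(2,5)(W), (1,5)(W), (0,5)(W), (3,3)(W), (3,2)(W), (3,1)(W), (2,4)(W) — all W, so L
(4,0): →(3,0)(W), (2,0)(W), (1,0)(W) — all W, so L
(4,1): →(3,1)(W), (2,1)(W), (1,1)(W), (3,0)(W) — all W, so L
(5,3): →(4,3)(W), (3,3)(W), (2,3)(W), (5,1)(W), (5,0)(W), (4,2)(W) — all W, so L
(5,4): →(4,4)(W), (3,4)(W), (2,4)(W), (5,2)(W), (5,1)(W), (5,0)(W), (4,3)(W) — all W, so L
(6,2): →(5,2)(W), (4,2)(W), (3,2)(W), (6,0)(W), (5,1)(W) — all W, so L
(7,5): →(6,5)(W), (5,5)(W), (4,5)(W), (7,3)(W), (7,2)(W), (7,1)(W), (6,4)(W) — all W, so L
Every other cell has at least one move into one of the L cells above, so it is W.
(0,3): the move to (0,1) reaches an L cell, so W
(7,5): one of the L cells justified above, so L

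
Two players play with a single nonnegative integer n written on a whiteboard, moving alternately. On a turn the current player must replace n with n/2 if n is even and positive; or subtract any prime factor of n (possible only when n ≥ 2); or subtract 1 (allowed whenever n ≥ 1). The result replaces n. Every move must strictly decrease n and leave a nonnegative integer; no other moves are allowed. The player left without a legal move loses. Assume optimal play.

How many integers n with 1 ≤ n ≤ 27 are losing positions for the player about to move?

Label each position W (a win for the player to move) or L (a loss). A position with no legal move is L; any other position is W exactly when some move reaches an L, and L when every move reaches a W.
n=0: no move → L
n=1: →0(L), so W
n=2: →0(L), so W
n=3: →0(L), so W
n=4: →2(W), 3(W) — all W, so L
n=5: →0(L), so W
n=6: →4(L), so W
n=7: →0(L), so W
n=8: →4(L), so W
n=9: →6(W), 8(W) — all W, so L
n=10: →9(L), so W
n=11: →0(L), so W
n=12: →9(L), so W
n=13: →0(L), so W
n=14: →7(W), 12(W), 13(W) — all W, so L
n=15: →14(L), so W
n=16: →14(L), so W
n=17: →0(L), so W
n=18: →9(L), so W
n=19: →0(L), so W
n=20: →10(W), 15(W), 18(W), 19(W) — all W, so L
n=21: →14(L), so W
n=22: →20(L), so W
n=23: →0(L), so W
n=24: →12(W), 21(W), 22(W), 23(W) — all W, so L
n=25: →20(L), so W
n=26: →24(L), so W
n=27: →24(L), so W
L entries with 1 ≤ n ≤ 27 (n=0 is outside the asked range and is not counted): n = 4, 9, 14, 20, 24; that makes 5.

5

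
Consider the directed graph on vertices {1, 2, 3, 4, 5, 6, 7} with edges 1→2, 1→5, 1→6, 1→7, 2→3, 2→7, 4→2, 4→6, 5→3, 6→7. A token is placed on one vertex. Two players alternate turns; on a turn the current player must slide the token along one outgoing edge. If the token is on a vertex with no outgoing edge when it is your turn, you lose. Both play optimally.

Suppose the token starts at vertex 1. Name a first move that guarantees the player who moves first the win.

Move to 7.

Use the standard recursion: the mover loses at a terminal position; elsewhere, the mover wins exactly when some move hands the opponent an L position.
Every edge goes from a vertex to one that appears earlier in the order 3, 7, 2, 6, 5, 1, 4, so processing vertices in that order labels each vertex after all of its successors.
3: no outgoing edge → L
7: no outgoing edge → L
2: can move to 7, which is L ⇒ W
6: can move to 7, which is L ⇒ W
5: can move to 3, which is L ⇒ W
1: can move to 7, which is L ⇒ W
4: moves to 6(W), 2(W); every one is W ⇒ L
From 1, the L positions reachable in one move are: 7.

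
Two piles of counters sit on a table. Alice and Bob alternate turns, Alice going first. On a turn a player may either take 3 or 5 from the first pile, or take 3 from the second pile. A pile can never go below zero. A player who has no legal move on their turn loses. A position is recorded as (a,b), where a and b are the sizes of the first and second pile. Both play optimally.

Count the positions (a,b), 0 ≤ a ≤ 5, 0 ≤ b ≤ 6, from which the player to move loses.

Work bottom-up. With no move the player to move loses. Otherwise the position is W if at least one move leads to an L position for the opponent, and L if every move leads to a W.
Every move lowers a or b (never raises either), so fill the grid row by row in increasing a, and left to right within a row: each cell's successors are then already labelled.
      b=0  b=1  b=2  b=3  b=4  b=5  b=6
a=0:    L    L    L    W    W    W    L
a=1:    L    L    L    W    W    W    L
a=2:    L    L    L    W    W    W    L
a=3:    W    W    W    L    L    L    W
a=4:    W    W    W    L    L    L    W
a=5:    W    W    W    L    L    L    W
Cells with no legal move (terminal, hence L): (0,0), (0,1), (0,2), (1,0), (1,1), (1,2), (2,0), (2,1), (2,2).
The remaining L cells, each justified by listing all of its moves:
(0,6): the only move is to (0,3)(W), a W ⇒ L
(1,6): the only move is to (1,3)(W), a W ⇒ L
(2,6): the only move is to (2,3)(W), a W ⇒ L
(3,3): moves to (0,3)(W), (3,0)(W); every one is W ⇒ L
(3,4): moves to (0,4)(W), (3,1)(W); every one is W ⇒ L
(3,5): moves to (0,5)(W), (3,2)(W); every one is W ⇒ L
(4,3): moves to (1,3)(W), (4,0)(W); every one is W ⇒ L
(4,4): moves to (1,4)(W), (4,1)(W); every one is W ⇒ L
(4,5): moves to (1,5)(W), (4,2)(W); every one is W ⇒ L
(5,3): moves to (2,3)(W), (0,3)(W), (5,0)(W); every one is W ⇒ L
(5,4): moves to (2,4)(W), (0,4)(W), (5,1)(W); every one is W ⇒ L
(5,5): moves to (2,5)(W), (0,5)(W), (5,2)(W); every one is W ⇒ L
Every other cell has at least one move into one of the L cells above, so it is W.
L cells per row: a=0: 4, a=1: 4, a=2: 4, a=3: 3, a=4: 3, a=5: 3; total 21.

21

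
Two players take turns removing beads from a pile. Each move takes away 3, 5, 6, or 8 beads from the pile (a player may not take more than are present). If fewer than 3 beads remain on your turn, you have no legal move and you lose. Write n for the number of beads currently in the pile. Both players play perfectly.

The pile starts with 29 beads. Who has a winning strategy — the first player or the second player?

The first player wins.

Classify positions by backward induction: terminal positions (no move available) are L. From any other position, the mover wins iff some move reaches an L.
n=0: no move → L
n=1: no move → L
n=2: no move → L
n=3: →0(L), so W
n=4: →1(L), so W
n=5: →2(L), so W
n=6: →1(L), so W
n=7: →2(L), so W
n=8: →2(L), so W
n=9: →1(L), so W
n=10: →2(L), so W
n=11: →8(W), 6(W), 5(W), 3(W) — all W, so L
n=12: →9(W), 7(W), 6(W), 4(W) — all W, so L
n=13: →10(W), 8(W), 7(W), 5(W) — all W, so L
n=14: →11(L), so W
n=15: →12(L), so W
n=16: →13(L), so W
n=17: →12(L), so W
n=18: →13(L), so W
n=19: →13(L), so W
n=20: →12(L), so W
n=21: →13(L), so W
n=22: →19(W), 17(W), 16(W), 14(W) — all W, so L
n=23: →20(W), 18(W), 17(W), 15(W) — all W, so L
n=24: →21(W), 19(W), 18(W), 16(W) — all W, so L
n=25: →22(L), so W
n=26: →23(L), so W
n=27: →24(L), so W
n=28: →23(L), so W
n=29: →24(L), so W
From 29 the player to move can remove 5, leaving 24, reaching an L position.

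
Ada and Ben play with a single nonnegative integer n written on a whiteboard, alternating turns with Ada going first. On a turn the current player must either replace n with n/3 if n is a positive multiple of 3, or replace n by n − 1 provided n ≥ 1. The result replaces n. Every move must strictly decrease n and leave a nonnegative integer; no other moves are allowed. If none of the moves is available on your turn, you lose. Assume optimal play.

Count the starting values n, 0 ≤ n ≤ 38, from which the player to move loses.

19

Use the standard recursion: the mover loses at a terminal position; elsewhere, the mover wins exactly when some move hands the opponent an L position.
n=0: no move → L
n=1: →0(L), so W
n=2: →1(W) only, which is W, so L
n=3: →2(L), so W
n=4: →3(W) only, which is W, so L
n=5: →4(L), so W
n=6: →2(L), so W
n=7: →6(W) only, which is W, so L
n=8: →7(L), so W
n=9: →3(W), 8(W) — all W, so L
n=10: →9(L), so W
n=11: →10(W) only, which is W, so L
n=12: →4(L), so W
n=13: →12(W) only, which is W, so L
n=14: →13(L), so W
n=15: →5(W), 14(W) — all W, so L
n=16: →15(L), so W
n=17: →16(W) only, which is W, so L
n=18: →17(L), so W
n=19: →18(W) only, which is W, so L
n=20: →19(L), so W
n=21: →7(L), so W
n=22: →21(W) only, which is W, so L
n=23: →22(L), so W
n=24: →8(W), 23(W) — all W, so L
n=25: →24(L), so W
n=26: →25(W) only, which is W, so L
n=27: →9(L), so W
n=28: →27(W) only, which is W, so L
n=29: →28(L), so W
n=30: →10(W), 29(W) — all W, so L
n=31: →30(L), so W
n=32: →31(W) only, which is W, so L
n=33: →11(L), so W
n=34: →33(W) only, which is W, so L
n=35: →34(L), so W
n=36: →12(W), 35(W) — all W, so L
n=37: →36(L), so W
n=38: →37(W) only, which is W, so L
L entries with 0 ≤ n ≤ 38: n = 0, 2, 4, 7, 9, 11, 13, 15, 17, 19, 22, 24, 26, 28, 30, 32, 34, 36, 38; that makes 19.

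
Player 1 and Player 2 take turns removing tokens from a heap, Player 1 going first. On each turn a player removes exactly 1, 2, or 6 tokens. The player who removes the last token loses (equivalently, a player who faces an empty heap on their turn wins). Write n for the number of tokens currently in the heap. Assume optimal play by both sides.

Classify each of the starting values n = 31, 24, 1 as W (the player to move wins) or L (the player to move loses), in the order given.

31: W, 24: W, 1: L

Compute win/loss labels from the base case upward. A position with no move is W. Any other position is W if it can reach an L in one move, else L.
n=0: no move; the opponent has just taken the last token and therefore loses → W
n=1: L (sole option 0(W) is W)
n=2: W (go to 1, an L position)
n=3: W (go to 1, an L position)
n=4: L (options 3(W), 2(W) are all W)
n=5: W (go to 4, an L position)
n=6: W (go to 4, an L position)
n=7: W (go to 1, an L position)
n=8: L (options 7(W), 6(W), 2(W) are all W)
n=9: W (go to 8, an L position)
n=10: W (go to 8, an L position)
n=11: L (options 10(W), 9(W), 5(W) are all W)
n=12: W (go to 11, an L position)
n=13: W (go to 11, an L position)
n=14: W (go to 8, an L position)
n=15: L (options 14(W), 13(W), 9(W) are all W)
n=16: W (go to 15, an L position)
n=17: W (go to 15, an L position)
n=18: L (options 17(W), 16(W), 12(W) are all W)
n=19: W (go to 18, an L position)
n=20: W (go to 18, an L position)
n=21: W (go to 15, an L position)
n=22: L (options 21(W), 20(W), 16(W) are all W)
n=23: W (go to 22, an L position)
n=24: W (go to 22, an L position)
n=25: L (options 24(W), 23(W), 19(W) are all W)
n=26: W (go to 25, an L position)
n=27: W (go to 25, an L position)
n=28: W (go to 22, an L position)
n=29: L (options 28(W), 27(W), 23(W) are all W)
n=30: W (go to 29, an L position)
n=31: W (go to 29, an L position)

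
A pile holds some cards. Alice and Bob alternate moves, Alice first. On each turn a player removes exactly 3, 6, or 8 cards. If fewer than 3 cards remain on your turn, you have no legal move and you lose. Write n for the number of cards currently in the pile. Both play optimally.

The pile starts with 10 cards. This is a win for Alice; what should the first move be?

Remove 8, leaving 2.

Classify positions by backward induction: terminal positions (no move available) are L. From any other position, the mover wins iff some move reaches an L.
n=0: no move → L
n=1: no move → L
n=2: no move → L
n=3: →0(L), so W
n=4: →1(L), so W
n=5: →2(L), so W
n=6: →0(L), so W
n=7: →1(L), so W
n=8: →2(L), so W
n=9: →1(L), so W
n=10: →2(L), so W
From 10, the L positions reachable in one move are: 2.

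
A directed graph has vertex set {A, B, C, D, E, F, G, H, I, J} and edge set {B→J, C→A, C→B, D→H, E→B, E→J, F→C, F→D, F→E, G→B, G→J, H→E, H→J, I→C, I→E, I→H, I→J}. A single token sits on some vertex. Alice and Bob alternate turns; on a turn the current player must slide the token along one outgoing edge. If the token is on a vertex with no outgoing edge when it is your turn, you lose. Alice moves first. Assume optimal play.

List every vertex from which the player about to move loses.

Compute win/loss labels from the base case upward. A position with no move is L. Any other position is W if it can reach an L in one move, else L.
Every edge goes from a vertex to one that appears earlier in the order A, J, B, E, H, D, C, F, I, G, so processing vertices in that order labels each vertex after all of its successors.
A: no outgoing edge → L
J: no outgoing edge → L
B: reaches L-position J → W
E: reaches L-position J → W
H: reaches L-position J → W
D: only reaches H(W), which is W → L
C: reaches L-position A → W
F: reaches L-position D → W
I: reaches L-position J → W
G: reaches L-position J → W
The losing starting vertices are exactly the entries labelled L in this table (3 of them).

A, D, J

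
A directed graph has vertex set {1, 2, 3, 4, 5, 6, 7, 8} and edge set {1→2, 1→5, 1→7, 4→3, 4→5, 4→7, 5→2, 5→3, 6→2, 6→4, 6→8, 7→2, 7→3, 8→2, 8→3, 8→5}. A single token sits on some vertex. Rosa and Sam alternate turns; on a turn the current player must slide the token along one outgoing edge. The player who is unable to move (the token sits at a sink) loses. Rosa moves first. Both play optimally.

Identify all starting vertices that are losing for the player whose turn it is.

Label each position W (a win for the player to move) or L (a loss). A position with no legal move is L; any other position is W exactly when some move reaches an L, and L when every move reaches a W.
Every edge goes from a vertex to one that appears earlier in the order 3, 2, 5, 8, 7, 4, 6, 1, so processing vertices in that order labels each vertex after all of its successors.
3: no outgoing edge → L
2: no outgoing edge → L
5: →2(L), so W
8: →2(L), so W
7: →2(L), so W
4: →3(L), so W
6: →2(L), so W
1: →2(L), so W
Reading off the rows marked L gives the requested list; there are 2 such vertices.

2, 3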